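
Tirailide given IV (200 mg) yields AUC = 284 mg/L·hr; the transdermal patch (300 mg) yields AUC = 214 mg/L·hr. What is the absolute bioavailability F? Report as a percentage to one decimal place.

F = (AUC_ev / D_ev) / (AUC_iv / D_iv)
  = (214/300) / (284/200)
  = 0.713333 / 1.42 = 0.5023
  = 50.23%

F = 50.2%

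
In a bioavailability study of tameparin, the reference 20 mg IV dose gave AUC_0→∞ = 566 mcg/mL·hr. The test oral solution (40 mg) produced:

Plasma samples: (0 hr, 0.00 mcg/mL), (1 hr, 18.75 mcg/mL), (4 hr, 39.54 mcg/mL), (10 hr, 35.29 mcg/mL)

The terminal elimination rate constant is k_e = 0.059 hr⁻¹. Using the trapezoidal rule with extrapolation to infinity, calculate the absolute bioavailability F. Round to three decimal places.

F = 0.812

Trapezoidal AUC_0→10 (oral solution):
  [0→1]: (0.00+18.75)/2 × 1 = 9.375
  [1→4]: (18.75+39.54)/2 × 3 = 87.435
  [4→10]: (39.54+35.29)/2 × 6 = 224.49
  Sum = 321.3 mcg/mL·hr
Tail: C_last/k_e = 35.29/0.059 = 598.136
AUC_0→∞ (oral solution) = 321.3 + 598.136 = 919.436 mcg/mL·hr
F = (AUC_ev/D_ev)/(AUC_iv/D_iv) = (919.436/40)/(566/20) = 22.9859/28.3 = 0.8122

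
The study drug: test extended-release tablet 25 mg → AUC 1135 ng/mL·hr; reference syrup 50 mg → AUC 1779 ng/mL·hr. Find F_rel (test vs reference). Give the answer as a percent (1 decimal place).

F_rel = 127.6%

F_rel = (AUC_test/D_test) / (AUC_ref/D_ref)
      = (1135/25) / (1779/50)
      = 45.4 / 35.58 = 1.2760 = 127.60%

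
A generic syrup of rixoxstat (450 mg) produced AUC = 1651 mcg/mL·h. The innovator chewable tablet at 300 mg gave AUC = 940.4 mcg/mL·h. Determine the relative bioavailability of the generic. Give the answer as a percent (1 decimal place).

F_rel = (AUC_test/D_test) / (AUC_ref/D_ref)
      = (1651/450) / (940.4/300)
      = 3.66889 / 3.13467 = 1.1704 = 117.04%

F_rel = 117.0%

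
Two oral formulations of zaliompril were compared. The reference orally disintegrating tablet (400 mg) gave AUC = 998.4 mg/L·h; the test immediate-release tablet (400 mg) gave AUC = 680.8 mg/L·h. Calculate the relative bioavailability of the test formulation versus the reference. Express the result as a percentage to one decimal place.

F_rel = 68.2%

F_rel = (AUC_test/D_test) / (AUC_ref/D_ref)
      = (680.8/400) / (998.4/400)
      = 1.702 / 2.496 = 0.6819 = 68.19%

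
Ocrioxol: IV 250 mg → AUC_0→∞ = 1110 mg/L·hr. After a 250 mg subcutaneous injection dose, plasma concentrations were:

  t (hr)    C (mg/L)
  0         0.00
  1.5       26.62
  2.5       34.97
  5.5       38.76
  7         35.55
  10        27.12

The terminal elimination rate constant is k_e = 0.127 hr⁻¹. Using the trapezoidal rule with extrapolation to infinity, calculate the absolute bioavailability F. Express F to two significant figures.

F = 0.47

Trapezoidal AUC_0→10 (subcutaneous injection):
  [0→1.5]: (0.00+26.62)/2 × 1.5 = 19.965
  [1.5→2.5]: (26.62+34.97)/2 × 1 = 30.795
  [2.5→5.5]: (34.97+38.76)/2 × 3 = 110.595
  [5.5→7]: (38.76+35.55)/2 × 1.5 = 55.7325
  [7→10]: (35.55+27.12)/2 × 3 = 94.005
  Sum = 311.0925 mg/L·hr
Tail: C_last/k_e = 27.12/0.127 = 213.543
AUC_0→∞ (subcutaneous injection) = 311.0925 + 213.543 = 524.6355 mg/L·hr
F = (AUC_ev/D_ev)/(AUC_iv/D_iv) = (524.6355/250)/(1110/250) = 2.098542/4.44 = 0.4726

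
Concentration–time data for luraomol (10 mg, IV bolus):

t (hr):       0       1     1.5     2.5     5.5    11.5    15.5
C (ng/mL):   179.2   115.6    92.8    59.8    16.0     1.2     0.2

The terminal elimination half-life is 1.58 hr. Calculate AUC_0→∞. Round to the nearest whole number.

Trapezoidal AUC_0→15.5:
  [0→1]: (179.2+115.6)/2 × 1 = 147.4
  [1→1.5]: (115.6+92.8)/2 × 0.5 = 52.1
  [1.5→2.5]: (92.8+59.8)/2 × 1 = 76.3
  [2.5→5.5]: (59.8+16.0)/2 × 3 = 113.7
  [5.5→11.5]: (16.0+1.2)/2 × 6 = 51.6
  [11.5→15.5]: (1.2+0.2)/2 × 4 = 2.8
  Sum = 443.9 ng/mL·hr
k_e = ln2 / t½ = 0.693147 / 1.58 = 0.4387 hr^-1
Extrapolated tail: C_last / k_e = 0.2 / 0.4387 = 0.456
AUC_0→∞ = 443.9 + 0.456 = 444.356 ng/mL·hr

AUC = 444 ng/mL·hr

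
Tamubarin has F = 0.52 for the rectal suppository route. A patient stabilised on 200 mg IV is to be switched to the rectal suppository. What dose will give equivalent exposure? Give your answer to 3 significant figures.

For equal systemic exposure: F × D_ev = D_iv
D_ev = D_iv / F = 200 / 0.52 = 384.615 mg

D_rectal = 385 mg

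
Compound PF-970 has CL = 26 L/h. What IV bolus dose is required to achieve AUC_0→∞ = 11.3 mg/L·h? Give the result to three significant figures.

Dose = 294 mg

Dose_iv = CL × AUC_0→∞
     = 26 × 11.3 = 293.8 mg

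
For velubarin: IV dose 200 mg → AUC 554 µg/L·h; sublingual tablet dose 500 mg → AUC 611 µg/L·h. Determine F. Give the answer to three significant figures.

F = 0.441

F = (AUC_ev / D_ev) / (AUC_iv / D_iv)
  = (611/500) / (554/200)
  = 1.222 / 2.77 = 0.4412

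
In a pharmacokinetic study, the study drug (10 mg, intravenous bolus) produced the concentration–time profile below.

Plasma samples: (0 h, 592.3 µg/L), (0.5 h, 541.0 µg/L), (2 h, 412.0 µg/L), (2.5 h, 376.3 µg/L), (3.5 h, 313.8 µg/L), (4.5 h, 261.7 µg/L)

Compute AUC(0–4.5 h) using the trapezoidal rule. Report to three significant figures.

Trapezoidal AUC_0→4.5:
  [0→0.5]: (592.3+541.0)/2 × 0.5 = 283.325
  [0.5→2]: (541.0+412.0)/2 × 1.5 = 714.75
  [2→2.5]: (412.0+376.3)/2 × 0.5 = 197.075
  [2.5→3.5]: (376.3+313.8)/2 × 1 = 345.05
  [3.5→4.5]: (313.8+261.7)/2 × 1 = 287.75
  Sum = 1827.95 µg/L·h

AUC = 1830 µg/L·h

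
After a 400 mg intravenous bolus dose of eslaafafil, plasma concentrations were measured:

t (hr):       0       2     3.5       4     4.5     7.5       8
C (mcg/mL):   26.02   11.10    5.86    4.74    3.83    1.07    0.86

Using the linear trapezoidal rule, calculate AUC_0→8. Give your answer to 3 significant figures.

AUC = 62.5 mcg/mL·hr

Trapezoidal AUC_0→8:
  [0→2]: (26.02+11.10)/2 × 2 = 37.12
  [2→3.5]: (11.10+5.86)/2 × 1.5 = 12.72
  [3.5→4]: (5.86+4.74)/2 × 0.5 = 2.65
  [4→4.5]: (4.74+3.83)/2 × 0.5 = 2.1425
  [4.5→7.5]: (3.83+1.07)/2 × 3 = 7.35
  [7.5→8]: (1.07+0.86)/2 × 0.5 = 0.4825
  Sum = 62.465 mcg/mL·hr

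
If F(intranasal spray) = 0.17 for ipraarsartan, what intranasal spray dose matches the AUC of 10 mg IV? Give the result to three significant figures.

For equal systemic exposure: F × D_ev = D_iv
D_ev = D_iv / F = 10 / 0.17 = 58.8235 mg

D_intranasal = 58.8 mg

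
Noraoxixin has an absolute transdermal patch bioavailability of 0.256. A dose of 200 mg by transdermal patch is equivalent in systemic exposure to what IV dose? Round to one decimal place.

D_iv = 51.2 mg

Systemic exposure from an extravascular dose = F × D_ev, so the equivalent IV dose is F × D_ev.
D_iv = F × D_ev = 0.256 × 200 = 51.2 mg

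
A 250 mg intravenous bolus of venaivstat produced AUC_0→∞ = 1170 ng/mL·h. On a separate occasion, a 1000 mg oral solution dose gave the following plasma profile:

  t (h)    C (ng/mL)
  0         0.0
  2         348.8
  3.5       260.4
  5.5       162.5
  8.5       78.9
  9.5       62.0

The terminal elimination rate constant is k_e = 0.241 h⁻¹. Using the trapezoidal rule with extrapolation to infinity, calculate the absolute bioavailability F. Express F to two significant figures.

Trapezoidal AUC_0→9.5 (oral solution):
  [0→2]: (0.0+348.8)/2 × 2 = 348.8
  [2→3.5]: (348.8+260.4)/2 × 1.5 = 456.9
  [3.5→5.5]: (260.4+162.5)/2 × 2 = 422.9
  [5.5→8.5]: (162.5+78.9)/2 × 3 = 362.1
  [8.5→9.5]: (78.9+62.0)/2 × 1 = 70.45
  Sum = 1661.15 ng/mL·h
Tail: C_last/k_e = 62.0/0.241 = 257.261
AUC_0→∞ (oral solution) = 1661.15 + 257.261 = 1918.411 ng/mL·h
F = (AUC_ev/D_ev)/(AUC_iv/D_iv) = (1918.411/1000)/(1170/250) = 1.918411/4.68 = 0.4099

F = 0.41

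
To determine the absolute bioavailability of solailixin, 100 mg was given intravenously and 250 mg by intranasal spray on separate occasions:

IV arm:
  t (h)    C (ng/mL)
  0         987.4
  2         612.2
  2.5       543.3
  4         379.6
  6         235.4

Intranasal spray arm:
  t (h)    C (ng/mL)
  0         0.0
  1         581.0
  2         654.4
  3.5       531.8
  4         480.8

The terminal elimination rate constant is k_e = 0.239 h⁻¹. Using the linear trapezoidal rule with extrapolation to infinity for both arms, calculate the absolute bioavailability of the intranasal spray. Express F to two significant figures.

F = 0.39

Trapezoidal AUC_0→6 (IV):
  [0→2]: (987.4+612.2)/2 × 2 = 1599.6
  [2→2.5]: (612.2+543.3)/2 × 0.5 = 288.875
  [2.5→4]: (543.3+379.6)/2 × 1.5 = 692.175
  [4→6]: (379.6+235.4)/2 × 2 = 615.0
  Sum = 3195.65 ng/mL·h
IV tail: 235.4/0.239 = 984.937; AUC_iv,0→∞ = 3195.65 + 984.937 = 4180.587 ng/mL·h
Trapezoidal AUC_0→4 (intranasal spray):
  [0→1]: (0.0+581.0)/2 × 1 = 290.5
  [1→2]: (581.0+654.4)/2 × 1 = 617.7
  [2→3.5]: (654.4+531.8)/2 × 1.5 = 889.65
  [3.5→4]: (531.8+480.8)/2 × 0.5 = 253.15
  Sum = 2051.0 ng/mL·h
intranasal spray tail: 480.8/0.239 = 2011.715; AUC_ev,0→∞ = 2051.0 + 2011.715 = 4062.715 ng/mL·h
F = (AUC_ev/D_ev)/(AUC_iv/D_iv) = (4062.715/250)/(4180.587/100) = 16.25086/41.80587 = 0.3887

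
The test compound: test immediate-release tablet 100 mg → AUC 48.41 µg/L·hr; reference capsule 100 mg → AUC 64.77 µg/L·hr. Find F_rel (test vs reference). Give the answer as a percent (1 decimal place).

F_rel = 74.7%

F_rel = (AUC_test/D_test) / (AUC_ref/D_ref)
      = (48.41/100) / (64.77/100)
      = 0.4841 / 0.6477 = 0.7474 = 74.74%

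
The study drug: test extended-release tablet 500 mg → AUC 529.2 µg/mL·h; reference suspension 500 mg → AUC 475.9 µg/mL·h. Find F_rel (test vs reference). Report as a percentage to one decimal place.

F_rel = (AUC_test/D_test) / (AUC_ref/D_ref)
      = (529.2/500) / (475.9/500)
      = 1.0584 / 0.9518 = 1.1120 = 111.20%

F_rel = 111.2%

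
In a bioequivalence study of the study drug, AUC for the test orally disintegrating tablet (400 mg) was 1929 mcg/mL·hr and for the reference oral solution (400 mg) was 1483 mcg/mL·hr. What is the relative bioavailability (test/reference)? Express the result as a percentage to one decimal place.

F_rel = 130.1%

F_rel = (AUC_test/D_test) / (AUC_ref/D_ref)
      = (1929/400) / (1483/400)
      = 4.8225 / 3.7075 = 1.3007 = 130.07%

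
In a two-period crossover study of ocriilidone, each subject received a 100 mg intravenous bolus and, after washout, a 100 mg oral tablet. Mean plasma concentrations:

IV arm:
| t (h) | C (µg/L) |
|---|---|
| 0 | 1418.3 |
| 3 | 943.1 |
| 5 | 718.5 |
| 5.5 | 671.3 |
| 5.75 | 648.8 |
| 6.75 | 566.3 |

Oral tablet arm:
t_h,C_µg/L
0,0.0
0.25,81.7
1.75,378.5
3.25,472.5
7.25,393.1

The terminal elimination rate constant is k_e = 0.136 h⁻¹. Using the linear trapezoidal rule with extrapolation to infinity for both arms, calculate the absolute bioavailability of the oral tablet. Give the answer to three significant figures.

Trapezoidal AUC_0→6.75 (IV):
  [0→3]: (1418.3+943.1)/2 × 3 = 3542.1
  [3→5]: (943.1+718.5)/2 × 2 = 1661.6
  [5→5.5]: (718.5+671.3)/2 × 0.5 = 347.45
  [5.5→5.75]: (671.3+648.8)/2 × 0.25 = 165.0125
  [5.75→6.75]: (648.8+566.3)/2 × 1 = 607.55
  Sum = 6323.7125 µg/L·h
IV tail: 566.3/0.136 = 4163.971; AUC_iv,0→∞ = 6323.7125 + 4163.971 = 10487.6835 µg/L·h
Trapezoidal AUC_0→7.25 (oral tablet):
  [0→0.25]: (0.0+81.7)/2 × 0.25 = 10.2125
  [0.25→1.75]: (81.7+378.5)/2 × 1.5 = 345.15
  [1.75→3.25]: (378.5+472.5)/2 × 1.5 = 638.25
  [3.25→7.25]: (472.5+393.1)/2 × 4 = 1731.2
  Sum = 2724.8125 µg/L·h
oral tablet tail: 393.1/0.136 = 2890.441; AUC_ev,0→∞ = 2724.8125 + 2890.441 = 5615.2535 µg/L·h
F = (AUC_ev/D_ev)/(AUC_iv/D_iv) = (5615.2535/100)/(10487.6835/100) = 56.152535/104.877 = 0.5354

F = 0.535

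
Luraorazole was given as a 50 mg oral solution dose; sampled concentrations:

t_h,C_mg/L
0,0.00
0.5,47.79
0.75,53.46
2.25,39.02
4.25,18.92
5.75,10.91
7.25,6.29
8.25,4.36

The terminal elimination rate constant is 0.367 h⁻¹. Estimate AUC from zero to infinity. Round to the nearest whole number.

AUC = 204 mg/L·h

Trapezoidal AUC_0→8.25:
  [0→0.5]: (0.00+47.79)/2 × 0.5 = 11.9475
  [0.5→0.75]: (47.79+53.46)/2 × 0.25 = 12.65625
  [0.75→2.25]: (53.46+39.02)/2 × 1.5 = 69.36
  [2.25→4.25]: (39.02+18.92)/2 × 2 = 57.94
  [4.25→5.75]: (18.92+10.91)/2 × 1.5 = 22.3725
  [5.75→7.25]: (10.91+6.29)/2 × 1.5 = 12.9
  [7.25→8.25]: (6.29+4.36)/2 × 1 = 5.325
  Sum = 192.50125 mg/L·h
Extrapolated tail: C_last / k_e = 4.36 / 0.367 = 11.880
AUC_0→∞ = 192.50125 + 11.880 = 204.38125 mg/L·h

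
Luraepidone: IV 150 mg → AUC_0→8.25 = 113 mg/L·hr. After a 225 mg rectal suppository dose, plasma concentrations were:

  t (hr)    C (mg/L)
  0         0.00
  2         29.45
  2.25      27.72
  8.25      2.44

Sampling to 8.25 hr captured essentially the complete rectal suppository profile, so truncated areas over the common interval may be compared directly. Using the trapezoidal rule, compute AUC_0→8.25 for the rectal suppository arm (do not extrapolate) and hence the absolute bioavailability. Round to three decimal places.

Trapezoidal AUC_0→8.25 (rectal suppository):
  [0→2]: (0.00+29.45)/2 × 2 = 29.45
  [2→2.25]: (29.45+27.72)/2 × 0.25 = 7.14625
  [2.25→8.25]: (27.72+2.44)/2 × 6 = 90.48
  Sum = 127.07625 mg/L·hr
F = (AUC_ev/D_ev)/(AUC_iv/D_iv) = (127.07625/225)/(113/150) = 0.564783/0.753333 = 0.7497

F = 0.750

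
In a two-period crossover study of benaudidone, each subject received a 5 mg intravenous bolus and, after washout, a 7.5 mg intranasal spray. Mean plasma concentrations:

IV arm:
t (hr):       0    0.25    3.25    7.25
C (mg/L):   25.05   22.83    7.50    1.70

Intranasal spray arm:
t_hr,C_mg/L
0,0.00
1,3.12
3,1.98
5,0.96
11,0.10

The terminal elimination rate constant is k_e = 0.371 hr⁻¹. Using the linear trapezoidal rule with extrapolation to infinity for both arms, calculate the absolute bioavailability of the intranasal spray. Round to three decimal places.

F = 0.117

Trapezoidal AUC_0→7.25 (IV):
  [0→0.25]: (25.05+22.83)/2 × 0.25 = 5.985
  [0.25→3.25]: (22.83+7.50)/2 × 3 = 45.495
  [3.25→7.25]: (7.50+1.70)/2 × 4 = 18.4
  Sum = 69.88 mg/L·hr
IV tail: 1.70/0.371 = 4.582; AUC_iv,0→∞ = 69.88 + 4.582 = 74.462 mg/L·hr
Trapezoidal AUC_0→11 (intranasal spray):
  [0→1]: (0.00+3.12)/2 × 1 = 1.56
  [1→3]: (3.12+1.98)/2 × 2 = 5.1
  [3→5]: (1.98+0.96)/2 × 2 = 2.94
  [5→11]: (0.96+0.10)/2 × 6 = 3.18
  Sum = 12.78 mg/L·hr
intranasal spray tail: 0.10/0.371 = 0.270; AUC_ev,0→∞ = 12.78 + 0.270 = 13.05 mg/L·hr
F = (AUC_ev/D_ev)/(AUC_iv/D_iv) = (13.05/7.5)/(74.462/5) = 1.74/14.8924 = 0.1168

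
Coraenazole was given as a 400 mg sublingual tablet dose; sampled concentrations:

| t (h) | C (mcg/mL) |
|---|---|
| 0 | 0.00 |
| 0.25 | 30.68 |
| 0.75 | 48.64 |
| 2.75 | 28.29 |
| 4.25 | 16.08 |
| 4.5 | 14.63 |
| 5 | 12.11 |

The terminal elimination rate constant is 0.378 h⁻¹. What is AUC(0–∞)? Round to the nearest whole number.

AUC = 176 mcg/mL·h

Trapezoidal AUC_0→5:
  [0→0.25]: (0.00+30.68)/2 × 0.25 = 3.835
  [0.25→0.75]: (30.68+48.64)/2 × 0.5 = 19.83
  [0.75→2.75]: (48.64+28.29)/2 × 2 = 76.93
  [2.75→4.25]: (28.29+16.08)/2 × 1.5 = 33.2775
  [4.25→4.5]: (16.08+14.63)/2 × 0.25 = 3.83875
  [4.5→5]: (14.63+12.11)/2 × 0.5 = 6.685
  Sum = 144.39625 mcg/mL·h
Extrapolated tail: C_last / k_e = 12.11 / 0.378 = 32.037
AUC_0→∞ = 144.39625 + 32.037 = 176.43325 mcg/mL·h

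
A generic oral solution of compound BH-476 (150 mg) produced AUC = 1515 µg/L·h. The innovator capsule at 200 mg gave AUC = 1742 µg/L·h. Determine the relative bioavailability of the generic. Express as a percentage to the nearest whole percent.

F_rel = (AUC_test/D_test) / (AUC_ref/D_ref)
      = (1515/150) / (1742/200)
      = 10.1 / 8.71 = 1.1596 = 115.96%

F_rel = 116%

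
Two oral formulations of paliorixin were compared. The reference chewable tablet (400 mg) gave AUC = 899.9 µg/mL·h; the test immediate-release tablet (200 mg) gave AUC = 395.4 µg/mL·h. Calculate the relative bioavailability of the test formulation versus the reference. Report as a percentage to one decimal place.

F_rel = (AUC_test/D_test) / (AUC_ref/D_ref)
      = (395.4/200) / (899.9/400)
      = 1.977 / 2.24975 = 0.8788 = 87.88%

F_rel = 87.9%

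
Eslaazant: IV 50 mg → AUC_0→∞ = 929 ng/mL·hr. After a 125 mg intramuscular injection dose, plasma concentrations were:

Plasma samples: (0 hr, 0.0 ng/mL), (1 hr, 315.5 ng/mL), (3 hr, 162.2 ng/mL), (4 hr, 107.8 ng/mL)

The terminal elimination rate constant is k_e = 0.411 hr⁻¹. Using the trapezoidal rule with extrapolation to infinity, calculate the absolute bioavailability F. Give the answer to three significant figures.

Trapezoidal AUC_0→4 (intramuscular injection):
  [0→1]: (0.0+315.5)/2 × 1 = 157.75
  [1→3]: (315.5+162.2)/2 × 2 = 477.7
  [3→4]: (162.2+107.8)/2 × 1 = 135.0
  Sum = 770.45 ng/mL·hr
Tail: C_last/k_e = 107.8/0.411 = 262.287
AUC_0→∞ (intramuscular injection) = 770.45 + 262.287 = 1032.737 ng/mL·hr
F = (AUC_ev/D_ev)/(AUC_iv/D_iv) = (1032.737/125)/(929/50) = 8.261896/18.58 = 0.4447

F = 0.445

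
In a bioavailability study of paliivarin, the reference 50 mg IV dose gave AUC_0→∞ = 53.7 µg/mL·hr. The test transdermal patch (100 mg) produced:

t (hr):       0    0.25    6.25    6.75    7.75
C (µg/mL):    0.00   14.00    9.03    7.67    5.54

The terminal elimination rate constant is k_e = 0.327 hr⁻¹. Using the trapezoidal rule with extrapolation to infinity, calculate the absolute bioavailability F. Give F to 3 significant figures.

F = 0.918

Trapezoidal AUC_0→7.75 (transdermal patch):
  [0→0.25]: (0.00+14.00)/2 × 0.25 = 1.75
  [0.25→6.25]: (14.00+9.03)/2 × 6 = 69.09
  [6.25→6.75]: (9.03+7.67)/2 × 0.5 = 4.175
  [6.75→7.75]: (7.67+5.54)/2 × 1 = 6.605
  Sum = 81.62 µg/mL·hr
Tail: C_last/k_e = 5.54/0.327 = 16.942
AUC_0→∞ (transdermal patch) = 81.62 + 16.942 = 98.562 µg/mL·hr
F = (AUC_ev/D_ev)/(AUC_iv/D_iv) = (98.562/100)/(53.7/50) = 0.98562/1.074 = 0.9177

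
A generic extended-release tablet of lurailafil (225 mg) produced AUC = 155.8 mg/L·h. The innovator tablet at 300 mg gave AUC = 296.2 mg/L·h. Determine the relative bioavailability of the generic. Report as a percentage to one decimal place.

F_rel = (AUC_test/D_test) / (AUC_ref/D_ref)
      = (155.8/225) / (296.2/300)
      = 0.692444 / 0.987333 = 0.7013 = 70.13%

F_rel = 70.1%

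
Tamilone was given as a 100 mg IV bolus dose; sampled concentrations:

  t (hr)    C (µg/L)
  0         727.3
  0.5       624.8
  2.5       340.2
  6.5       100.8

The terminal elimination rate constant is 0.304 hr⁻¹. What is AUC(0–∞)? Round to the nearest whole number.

AUC = 2517 µg/L·hr

Trapezoidal AUC_0→6.5:
  [0→0.5]: (727.3+624.8)/2 × 0.5 = 338.025
  [0.5→2.5]: (624.8+340.2)/2 × 2 = 965.0
  [2.5→6.5]: (340.2+100.8)/2 × 4 = 882.0
  Sum = 2185.025 µg/L·hr
Extrapolated tail: C_last / k_e = 100.8 / 0.304 = 331.579
AUC_0→∞ = 2185.025 + 331.579 = 2516.604 µg/L·hr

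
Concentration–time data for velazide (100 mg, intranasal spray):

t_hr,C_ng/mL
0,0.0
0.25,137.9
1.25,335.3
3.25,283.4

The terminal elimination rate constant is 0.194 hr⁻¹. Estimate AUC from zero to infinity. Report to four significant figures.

AUC = 2333 ng/mL·hr

Trapezoidal AUC_0→3.25:
  [0→0.25]: (0.0+137.9)/2 × 0.25 = 17.2375
  [0.25→1.25]: (137.9+335.3)/2 × 1 = 236.6
  [1.25→3.25]: (335.3+283.4)/2 × 2 = 618.7
  Sum = 872.5375 ng/mL·hr
Extrapolated tail: C_last / k_e = 283.4 / 0.194 = 1460.825
AUC_0→∞ = 872.5375 + 1460.825 = 2333.3625 ng/mL·hr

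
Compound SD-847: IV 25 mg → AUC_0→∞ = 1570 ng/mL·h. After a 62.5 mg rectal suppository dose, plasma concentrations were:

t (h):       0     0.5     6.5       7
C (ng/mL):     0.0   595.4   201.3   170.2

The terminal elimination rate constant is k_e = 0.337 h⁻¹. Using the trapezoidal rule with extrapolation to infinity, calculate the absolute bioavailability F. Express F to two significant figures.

F = 0.80

Trapezoidal AUC_0→7 (rectal suppository):
  [0→0.5]: (0.0+595.4)/2 × 0.5 = 148.85
  [0.5→6.5]: (595.4+201.3)/2 × 6 = 2390.1
  [6.5→7]: (201.3+170.2)/2 × 0.5 = 92.875
  Sum = 2631.825 ng/mL·h
Tail: C_last/k_e = 170.2/0.337 = 505.045
AUC_0→∞ (rectal suppository) = 2631.825 + 505.045 = 3136.87 ng/mL·h
F = (AUC_ev/D_ev)/(AUC_iv/D_iv) = (3136.87/62.5)/(1570/25) = 50.18992/62.8 = 0.7992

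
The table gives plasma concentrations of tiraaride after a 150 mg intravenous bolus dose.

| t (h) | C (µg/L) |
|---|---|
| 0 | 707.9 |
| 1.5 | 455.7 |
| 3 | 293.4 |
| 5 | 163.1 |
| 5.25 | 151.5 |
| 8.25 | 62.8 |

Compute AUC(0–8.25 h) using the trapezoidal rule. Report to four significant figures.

Trapezoidal AUC_0→8.25:
  [0→1.5]: (707.9+455.7)/2 × 1.5 = 872.7
  [1.5→3]: (455.7+293.4)/2 × 1.5 = 561.825
  [3→5]: (293.4+163.1)/2 × 2 = 456.5
  [5→5.25]: (163.1+151.5)/2 × 0.25 = 39.325
  [5.25→8.25]: (151.5+62.8)/2 × 3 = 321.45
  Sum = 2251.8 µg/L·h

AUC = 2252 µg/L·h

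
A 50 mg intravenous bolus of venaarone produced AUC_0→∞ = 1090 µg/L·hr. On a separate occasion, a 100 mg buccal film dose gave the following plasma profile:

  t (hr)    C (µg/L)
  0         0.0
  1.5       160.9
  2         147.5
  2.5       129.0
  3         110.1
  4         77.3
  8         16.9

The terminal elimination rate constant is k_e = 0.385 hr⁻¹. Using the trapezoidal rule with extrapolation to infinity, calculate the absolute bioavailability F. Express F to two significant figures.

Trapezoidal AUC_0→8 (buccal film):
  [0→1.5]: (0.0+160.9)/2 × 1.5 = 120.675
  [1.5→2]: (160.9+147.5)/2 × 0.5 = 77.1
  [2→2.5]: (147.5+129.0)/2 × 0.5 = 69.125
  [2.5→3]: (129.0+110.1)/2 × 0.5 = 59.775
  [3→4]: (110.1+77.3)/2 × 1 = 93.7
  [4→8]: (77.3+16.9)/2 × 4 = 188.4
  Sum = 608.775 µg/L·hr
Tail: C_last/k_e = 16.9/0.385 = 43.896
AUC_0→∞ (buccal film) = 608.775 + 43.896 = 652.671 µg/L·hr
F = (AUC_ev/D_ev)/(AUC_iv/D_iv) = (652.671/100)/(1090/50) = 6.52671/21.8 = 0.2994

F = 0.30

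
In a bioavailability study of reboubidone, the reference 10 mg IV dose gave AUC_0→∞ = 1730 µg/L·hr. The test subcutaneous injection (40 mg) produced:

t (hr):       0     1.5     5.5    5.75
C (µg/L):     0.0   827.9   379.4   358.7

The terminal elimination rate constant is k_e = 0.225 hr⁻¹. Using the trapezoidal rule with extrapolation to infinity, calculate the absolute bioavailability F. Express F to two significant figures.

F = 0.68

Trapezoidal AUC_0→5.75 (subcutaneous injection):
  [0→1.5]: (0.0+827.9)/2 × 1.5 = 620.925
  [1.5→5.5]: (827.9+379.4)/2 × 4 = 2414.6
  [5.5→5.75]: (379.4+358.7)/2 × 0.25 = 92.2625
  Sum = 3127.7875 µg/L·hr
Tail: C_last/k_e = 358.7/0.225 = 1594.222
AUC_0→∞ (subcutaneous injection) = 3127.7875 + 1594.222 = 4722.0095 µg/L·hr
F = (AUC_ev/D_ev)/(AUC_iv/D_iv) = (4722.0095/40)/(1730/10) = 118.05/173 = 0.6824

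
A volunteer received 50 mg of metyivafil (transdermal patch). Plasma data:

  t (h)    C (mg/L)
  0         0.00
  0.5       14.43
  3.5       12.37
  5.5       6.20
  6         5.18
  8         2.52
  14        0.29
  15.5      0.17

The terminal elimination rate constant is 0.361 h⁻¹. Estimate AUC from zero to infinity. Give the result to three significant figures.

AUC = 82.2 mg/L·h

Trapezoidal AUC_0→15.5:
  [0→0.5]: (0.00+14.43)/2 × 0.5 = 3.6075
  [0.5→3.5]: (14.43+12.37)/2 × 3 = 40.2
  [3.5→5.5]: (12.37+6.20)/2 × 2 = 18.57
  [5.5→6]: (6.20+5.18)/2 × 0.5 = 2.845
  [6→8]: (5.18+2.52)/2 × 2 = 7.7
  [8→14]: (2.52+0.29)/2 × 6 = 8.43
  [14→15.5]: (0.29+0.17)/2 × 1.5 = 0.345
  Sum = 81.6975 mg/L·h
Extrapolated tail: C_last / k_e = 0.17 / 0.361 = 0.471
AUC_0→∞ = 81.6975 + 0.471 = 82.1685 mg/L·h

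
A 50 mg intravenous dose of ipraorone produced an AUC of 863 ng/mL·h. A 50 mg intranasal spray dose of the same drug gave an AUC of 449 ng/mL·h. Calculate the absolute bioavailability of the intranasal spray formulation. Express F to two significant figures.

F = (AUC_ev / D_ev) / (AUC_iv / D_iv)
  = (449/50) / (863/50)
  = 8.98 / 17.26 = 0.5203

F = 0.52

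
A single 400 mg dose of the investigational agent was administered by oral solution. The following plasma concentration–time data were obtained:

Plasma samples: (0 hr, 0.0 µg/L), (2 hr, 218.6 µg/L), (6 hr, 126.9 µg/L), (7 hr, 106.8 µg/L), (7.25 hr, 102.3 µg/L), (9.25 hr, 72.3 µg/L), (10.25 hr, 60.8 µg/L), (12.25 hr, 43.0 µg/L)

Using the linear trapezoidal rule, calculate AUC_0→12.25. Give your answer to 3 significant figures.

AUC = 1400 µg/L·hr

Trapezoidal AUC_0→12.25:
  [0→2]: (0.0+218.6)/2 × 2 = 218.6
  [2→6]: (218.6+126.9)/2 × 4 = 691.0
  [6→7]: (126.9+106.8)/2 × 1 = 116.85
  [7→7.25]: (106.8+102.3)/2 × 0.25 = 26.1375
  [7.25→9.25]: (102.3+72.3)/2 × 2 = 174.6
  [9.25→10.25]: (72.3+60.8)/2 × 1 = 66.55
  [10.25→12.25]: (60.8+43.0)/2 × 2 = 103.8
  Sum = 1397.5375 µg/L·hr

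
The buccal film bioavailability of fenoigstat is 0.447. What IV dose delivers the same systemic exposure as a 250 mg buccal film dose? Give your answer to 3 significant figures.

D_iv = 112 mg

Systemic exposure from an extravascular dose = F × D_ev, so the equivalent IV dose is F × D_ev.
D_iv = F × D_ev = 0.447 × 250 = 111.75 mg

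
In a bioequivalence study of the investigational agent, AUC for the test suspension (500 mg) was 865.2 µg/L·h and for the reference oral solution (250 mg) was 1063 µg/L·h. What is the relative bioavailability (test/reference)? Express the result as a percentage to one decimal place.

F_rel = 40.7%

F_rel = (AUC_test/D_test) / (AUC_ref/D_ref)
      = (865.2/500) / (1063/250)
      = 1.7304 / 4.252 = 0.4070 = 40.70%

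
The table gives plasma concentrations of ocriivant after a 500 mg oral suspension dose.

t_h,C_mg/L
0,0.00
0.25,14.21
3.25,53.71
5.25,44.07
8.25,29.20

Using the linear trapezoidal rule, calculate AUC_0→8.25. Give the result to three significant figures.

AUC = 311 mg/L·h

Trapezoidal AUC_0→8.25:
  [0→0.25]: (0.00+14.21)/2 × 0.25 = 1.77625
  [0.25→3.25]: (14.21+53.71)/2 × 3 = 101.88
  [3.25→5.25]: (53.71+44.07)/2 × 2 = 97.78
  [5.25→8.25]: (44.07+29.20)/2 × 3 = 109.905
  Sum = 311.34125 mg/L·h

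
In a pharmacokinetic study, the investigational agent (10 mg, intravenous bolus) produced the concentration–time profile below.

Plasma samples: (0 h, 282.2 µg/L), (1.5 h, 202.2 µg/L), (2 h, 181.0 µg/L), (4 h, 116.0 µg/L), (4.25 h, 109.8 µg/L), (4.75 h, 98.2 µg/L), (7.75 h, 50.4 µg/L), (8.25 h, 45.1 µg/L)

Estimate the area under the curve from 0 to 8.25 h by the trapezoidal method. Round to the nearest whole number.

Trapezoidal AUC_0→8.25:
  [0→1.5]: (282.2+202.2)/2 × 1.5 = 363.3
  [1.5→2]: (202.2+181.0)/2 × 0.5 = 95.8
  [2→4]: (181.0+116.0)/2 × 2 = 297.0
  [4→4.25]: (116.0+109.8)/2 × 0.25 = 28.225
  [4.25→4.75]: (109.8+98.2)/2 × 0.5 = 52.0
  [4.75→7.75]: (98.2+50.4)/2 × 3 = 222.9
  [7.75→8.25]: (50.4+45.1)/2 × 0.5 = 23.875
  Sum = 1083.1 µg/L·h

AUC = 1083 µg/L·h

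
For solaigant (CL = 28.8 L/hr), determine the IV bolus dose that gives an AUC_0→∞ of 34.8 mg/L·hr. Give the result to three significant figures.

Dose_iv = CL × AUC_0→∞
     = 28.8 × 34.8 = 1002.24 mg

Dose = 1000 mg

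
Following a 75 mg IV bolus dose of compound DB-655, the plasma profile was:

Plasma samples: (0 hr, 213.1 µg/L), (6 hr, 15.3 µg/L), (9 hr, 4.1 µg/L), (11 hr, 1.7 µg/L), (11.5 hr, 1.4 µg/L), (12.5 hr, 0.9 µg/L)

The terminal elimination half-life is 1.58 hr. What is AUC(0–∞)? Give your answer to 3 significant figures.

AUC = 724 µg/L·hr

Trapezoidal AUC_0→12.5:
  [0→6]: (213.1+15.3)/2 × 6 = 685.2
  [6→9]: (15.3+4.1)/2 × 3 = 29.1
  [9→11]: (4.1+1.7)/2 × 2 = 5.8
  [11→11.5]: (1.7+1.4)/2 × 0.5 = 0.775
  [11.5→12.5]: (1.4+0.9)/2 × 1 = 1.15
  Sum = 722.025 µg/L·hr
k_e = ln2 / t½ = 0.693147 / 1.58 = 0.4387 hr^-1
Extrapolated tail: C_last / k_e = 0.9 / 0.4387 = 2.052
AUC_0→∞ = 722.025 + 2.052 = 724.077 µg/L·hr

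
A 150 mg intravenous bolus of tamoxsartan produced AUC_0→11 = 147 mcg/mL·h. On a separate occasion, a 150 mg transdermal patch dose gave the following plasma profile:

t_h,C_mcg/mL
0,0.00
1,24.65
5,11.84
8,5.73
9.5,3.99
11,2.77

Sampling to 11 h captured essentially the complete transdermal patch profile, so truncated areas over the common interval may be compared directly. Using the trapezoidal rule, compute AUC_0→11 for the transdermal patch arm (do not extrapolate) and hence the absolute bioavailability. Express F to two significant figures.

F = 0.84

Trapezoidal AUC_0→11 (transdermal patch):
  [0→1]: (0.00+24.65)/2 × 1 = 12.325
  [1→5]: (24.65+11.84)/2 × 4 = 72.98
  [5→8]: (11.84+5.73)/2 × 3 = 26.355
  [8→9.5]: (5.73+3.99)/2 × 1.5 = 7.29
  [9.5→11]: (3.99+2.77)/2 × 1.5 = 5.07
  Sum = 124.02 mcg/mL·h
F = (AUC_ev/D_ev)/(AUC_iv/D_iv) = (124.02/150)/(147/150) = 0.8268/0.98 = 0.8437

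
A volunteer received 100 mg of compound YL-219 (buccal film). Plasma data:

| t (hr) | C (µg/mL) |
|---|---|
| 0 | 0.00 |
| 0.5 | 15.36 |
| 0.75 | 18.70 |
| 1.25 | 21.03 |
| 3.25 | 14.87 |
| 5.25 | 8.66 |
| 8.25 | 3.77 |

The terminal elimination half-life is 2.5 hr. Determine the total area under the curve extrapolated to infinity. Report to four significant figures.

Trapezoidal AUC_0→8.25:
  [0→0.5]: (0.00+15.36)/2 × 0.5 = 3.84
  [0.5→0.75]: (15.36+18.70)/2 × 0.25 = 4.2575
  [0.75→1.25]: (18.70+21.03)/2 × 0.5 = 9.9325
  [1.25→3.25]: (21.03+14.87)/2 × 2 = 35.9
  [3.25→5.25]: (14.87+8.66)/2 × 2 = 23.53
  [5.25→8.25]: (8.66+3.77)/2 × 3 = 18.645
  Sum = 96.105 µg/mL·hr
k_e = ln2 / t½ = 0.693147 / 2.5 = 0.2773 hr^-1
Extrapolated tail: C_last / k_e = 3.77 / 0.2773 = 13.595
AUC_0→∞ = 96.105 + 13.595 = 109.7 µg/mL·hr

AUC = 109.7 µg/mL·hr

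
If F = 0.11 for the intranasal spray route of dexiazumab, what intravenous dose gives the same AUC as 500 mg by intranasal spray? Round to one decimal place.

D_iv = 55.0 mg

Systemic exposure from an extravascular dose = F × D_ev, so the equivalent IV dose is F × D_ev.
D_iv = F × D_ev = 0.11 × 500 = 55 mg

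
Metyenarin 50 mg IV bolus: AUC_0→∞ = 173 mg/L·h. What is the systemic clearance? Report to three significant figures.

CL = Dose_iv / AUC_0→∞
   = 50 / 173 = 0.289017 L/h

CL = 0.289 L/h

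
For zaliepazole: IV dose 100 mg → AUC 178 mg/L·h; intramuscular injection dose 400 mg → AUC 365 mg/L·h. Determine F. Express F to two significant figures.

F = 0.51

F = (AUC_ev / D_ev) / (AUC_iv / D_iv)
  = (365/400) / (178/100)
  = 0.9125 / 1.78 = 0.5126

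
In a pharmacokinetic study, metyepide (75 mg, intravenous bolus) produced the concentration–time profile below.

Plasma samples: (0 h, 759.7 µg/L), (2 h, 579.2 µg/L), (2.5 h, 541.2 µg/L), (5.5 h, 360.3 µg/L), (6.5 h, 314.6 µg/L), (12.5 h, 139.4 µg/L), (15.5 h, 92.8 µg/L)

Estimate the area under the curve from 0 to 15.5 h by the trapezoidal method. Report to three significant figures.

Trapezoidal AUC_0→15.5:
  [0→2]: (759.7+579.2)/2 × 2 = 1338.9
  [2→2.5]: (579.2+541.2)/2 × 0.5 = 280.1
  [2.5→5.5]: (541.2+360.3)/2 × 3 = 1352.25
  [5.5→6.5]: (360.3+314.6)/2 × 1 = 337.45
  [6.5→12.5]: (314.6+139.4)/2 × 6 = 1362.0
  [12.5→15.5]: (139.4+92.8)/2 × 3 = 348.3
  Sum = 5019.0 µg/L·h

AUC = 5020 µg/L·h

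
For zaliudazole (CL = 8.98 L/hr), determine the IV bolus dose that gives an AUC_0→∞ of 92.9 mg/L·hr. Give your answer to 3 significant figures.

Dose = 834 mg

Dose_iv = CL × AUC_0→∞
     = 8.98 × 92.9 = 834.242 mg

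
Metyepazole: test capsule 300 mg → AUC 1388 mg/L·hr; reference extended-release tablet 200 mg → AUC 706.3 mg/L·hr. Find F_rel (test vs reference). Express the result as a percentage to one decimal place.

F_rel = 131.0%

F_rel = (AUC_test/D_test) / (AUC_ref/D_ref)
      = (1388/300) / (706.3/200)
      = 4.62667 / 3.5315 = 1.3101 = 131.01%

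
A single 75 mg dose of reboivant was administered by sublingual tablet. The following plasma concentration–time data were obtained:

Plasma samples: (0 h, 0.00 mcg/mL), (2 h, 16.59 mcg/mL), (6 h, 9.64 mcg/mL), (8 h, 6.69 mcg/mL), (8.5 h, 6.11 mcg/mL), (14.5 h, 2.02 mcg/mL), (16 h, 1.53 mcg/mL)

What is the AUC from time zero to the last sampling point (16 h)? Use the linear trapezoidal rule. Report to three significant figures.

AUC = 116 mcg/mL·h

Trapezoidal AUC_0→16:
  [0→2]: (0.00+16.59)/2 × 2 = 16.59
  [2→6]: (16.59+9.64)/2 × 4 = 52.46
  [6→8]: (9.64+6.69)/2 × 2 = 16.33
  [8→8.5]: (6.69+6.11)/2 × 0.5 = 3.2
  [8.5→14.5]: (6.11+2.02)/2 × 6 = 24.39
  [14.5→16]: (2.02+1.53)/2 × 1.5 = 2.6625
  Sum = 115.6325 mcg/mL·h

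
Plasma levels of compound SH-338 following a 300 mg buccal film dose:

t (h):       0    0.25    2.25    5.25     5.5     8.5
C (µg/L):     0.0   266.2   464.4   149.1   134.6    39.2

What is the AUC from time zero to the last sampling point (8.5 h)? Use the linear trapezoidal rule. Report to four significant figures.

AUC = 1980 µg/L·h

Trapezoidal AUC_0→8.5:
  [0→0.25]: (0.0+266.2)/2 × 0.25 = 33.275
  [0.25→2.25]: (266.2+464.4)/2 × 2 = 730.6
  [2.25→5.25]: (464.4+149.1)/2 × 3 = 920.25
  [5.25→5.5]: (149.1+134.6)/2 × 0.25 = 35.4625
  [5.5→8.5]: (134.6+39.2)/2 × 3 = 260.7
  Sum = 1980.2875 µg/L·h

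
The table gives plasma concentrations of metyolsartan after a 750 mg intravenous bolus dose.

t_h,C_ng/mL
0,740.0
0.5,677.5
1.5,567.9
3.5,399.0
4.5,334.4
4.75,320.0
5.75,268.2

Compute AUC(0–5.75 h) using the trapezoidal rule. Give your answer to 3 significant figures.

AUC = 2690 ng/mL·h

Trapezoidal AUC_0→5.75:
  [0→0.5]: (740.0+677.5)/2 × 0.5 = 354.375
  [0.5→1.5]: (677.5+567.9)/2 × 1 = 622.7
  [1.5→3.5]: (567.9+399.0)/2 × 2 = 966.9
  [3.5→4.5]: (399.0+334.4)/2 × 1 = 366.7
  [4.5→4.75]: (334.4+320.0)/2 × 0.25 = 81.8
  [4.75→5.75]: (320.0+268.2)/2 × 1 = 294.1
  Sum = 2686.575 ng/mL·h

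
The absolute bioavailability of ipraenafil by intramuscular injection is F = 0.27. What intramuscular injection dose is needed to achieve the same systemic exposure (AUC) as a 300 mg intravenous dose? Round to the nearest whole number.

For equal systemic exposure: F × D_ev = D_iv
D_ev = D_iv / F = 300 / 0.27 = 1111.11 mg

D_intramuscular = 1111 mg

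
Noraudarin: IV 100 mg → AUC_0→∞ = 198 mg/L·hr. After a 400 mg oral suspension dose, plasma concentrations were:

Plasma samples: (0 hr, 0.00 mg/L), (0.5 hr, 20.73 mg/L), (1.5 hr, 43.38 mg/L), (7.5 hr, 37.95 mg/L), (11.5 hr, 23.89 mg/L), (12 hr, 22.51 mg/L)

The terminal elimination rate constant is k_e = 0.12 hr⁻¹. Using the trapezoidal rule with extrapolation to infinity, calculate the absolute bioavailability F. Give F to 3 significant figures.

Trapezoidal AUC_0→12 (oral suspension):
  [0→0.5]: (0.00+20.73)/2 × 0.5 = 5.1825
  [0.5→1.5]: (20.73+43.38)/2 × 1 = 32.055
  [1.5→7.5]: (43.38+37.95)/2 × 6 = 243.99
  [7.5→11.5]: (37.95+23.89)/2 × 4 = 123.68
  [11.5→12]: (23.89+22.51)/2 × 0.5 = 11.6
  Sum = 416.5075 mg/L·hr
Tail: C_last/k_e = 22.51/0.12 = 187.583
AUC_0→∞ (oral suspension) = 416.5075 + 187.583 = 604.0905 mg/L·hr
F = (AUC_ev/D_ev)/(AUC_iv/D_iv) = (604.0905/400)/(198/100) = 1.51023/1.98 = 0.7627

F = 0.763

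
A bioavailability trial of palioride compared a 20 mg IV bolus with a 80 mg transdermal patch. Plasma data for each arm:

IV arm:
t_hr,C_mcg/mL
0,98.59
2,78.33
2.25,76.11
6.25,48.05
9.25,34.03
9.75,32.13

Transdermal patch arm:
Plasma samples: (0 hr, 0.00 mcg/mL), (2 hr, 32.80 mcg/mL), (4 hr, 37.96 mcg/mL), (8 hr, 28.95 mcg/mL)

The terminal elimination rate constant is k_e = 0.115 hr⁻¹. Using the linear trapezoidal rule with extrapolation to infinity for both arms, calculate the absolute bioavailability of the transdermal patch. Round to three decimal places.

Trapezoidal AUC_0→9.75 (IV):
  [0→2]: (98.59+78.33)/2 × 2 = 176.92
  [2→2.25]: (78.33+76.11)/2 × 0.25 = 19.305
  [2.25→6.25]: (76.11+48.05)/2 × 4 = 248.32
  [6.25→9.25]: (48.05+34.03)/2 × 3 = 123.12
  [9.25→9.75]: (34.03+32.13)/2 × 0.5 = 16.54
  Sum = 584.205 mcg/mL·hr
IV tail: 32.13/0.115 = 279.391; AUC_iv,0→∞ = 584.205 + 279.391 = 863.596 mcg/mL·hr
Trapezoidal AUC_0→8 (transdermal patch):
  [0→2]: (0.00+32.80)/2 × 2 = 32.8
  [2→4]: (32.80+37.96)/2 × 2 = 70.76
  [4→8]: (37.96+28.95)/2 × 4 = 133.82
  Sum = 237.38 mcg/mL·hr
transdermal patch tail: 28.95/0.115 = 251.739; AUC_ev,0→∞ = 237.38 + 251.739 = 489.119 mcg/mL·hr
F = (AUC_ev/D_ev)/(AUC_iv/D_iv) = (489.119/80)/(863.596/20) = 6.1139875/43.1798 = 0.1416

F = 0.142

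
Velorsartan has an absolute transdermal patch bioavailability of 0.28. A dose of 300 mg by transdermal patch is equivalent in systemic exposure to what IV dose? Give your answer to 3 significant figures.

D_iv = 84.0 mg

Systemic exposure from an extravascular dose = F × D_ev, so the equivalent IV dose is F × D_ev.
D_iv = F × D_ev = 0.28 × 300 = 84 mg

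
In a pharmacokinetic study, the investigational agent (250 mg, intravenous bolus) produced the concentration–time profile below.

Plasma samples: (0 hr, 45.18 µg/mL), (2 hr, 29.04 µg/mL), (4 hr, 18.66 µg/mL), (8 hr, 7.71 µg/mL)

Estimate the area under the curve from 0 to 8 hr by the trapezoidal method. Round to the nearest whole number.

AUC = 175 µg/mL·hr

Trapezoidal AUC_0→8:
  [0→2]: (45.18+29.04)/2 × 2 = 74.22
  [2→4]: (29.04+18.66)/2 × 2 = 47.7
  [4→8]: (18.66+7.71)/2 × 4 = 52.74
  Sum = 174.66 µg/mL·hr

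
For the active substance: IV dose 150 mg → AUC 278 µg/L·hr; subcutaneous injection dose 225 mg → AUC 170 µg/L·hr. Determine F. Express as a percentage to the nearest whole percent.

F = 41%

F = (AUC_ev / D_ev) / (AUC_iv / D_iv)
  = (170/225) / (278/150)
  = 0.755556 / 1.85333 = 0.4077
  = 40.77%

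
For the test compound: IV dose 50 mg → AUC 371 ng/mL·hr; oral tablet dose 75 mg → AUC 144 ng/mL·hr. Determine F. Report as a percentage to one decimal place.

F = (AUC_ev / D_ev) / (AUC_iv / D_iv)
  = (144/75) / (371/50)
  = 1.92 / 7.42 = 0.2588
  = 25.88%

F = 25.9%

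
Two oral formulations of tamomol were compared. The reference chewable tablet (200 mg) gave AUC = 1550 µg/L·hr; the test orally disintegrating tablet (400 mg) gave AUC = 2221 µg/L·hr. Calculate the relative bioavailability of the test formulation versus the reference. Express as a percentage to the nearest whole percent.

F_rel = (AUC_test/D_test) / (AUC_ref/D_ref)
      = (2221/400) / (1550/200)
      = 5.5525 / 7.75 = 0.7165 = 71.65%

F_rel = 72%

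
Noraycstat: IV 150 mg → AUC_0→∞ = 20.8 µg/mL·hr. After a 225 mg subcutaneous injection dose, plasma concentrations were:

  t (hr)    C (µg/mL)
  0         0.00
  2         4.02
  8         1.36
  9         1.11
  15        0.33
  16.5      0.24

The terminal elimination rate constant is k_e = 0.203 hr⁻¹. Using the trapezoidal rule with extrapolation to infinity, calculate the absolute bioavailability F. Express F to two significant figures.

F = 0.88

Trapezoidal AUC_0→16.5 (subcutaneous injection):
  [0→2]: (0.00+4.02)/2 × 2 = 4.02
  [2→8]: (4.02+1.36)/2 × 6 = 16.14
  [8→9]: (1.36+1.11)/2 × 1 = 1.235
  [9→15]: (1.11+0.33)/2 × 6 = 4.32
  [15→16.5]: (0.33+0.24)/2 × 1.5 = 0.4275
  Sum = 26.1425 µg/mL·hr
Tail: C_last/k_e = 0.24/0.203 = 1.182
AUC_0→∞ (subcutaneous injection) = 26.1425 + 1.182 = 27.3245 µg/mL·hr
F = (AUC_ev/D_ev)/(AUC_iv/D_iv) = (27.3245/225)/(20.8/150) = 0.121442/0.138667 = 0.8758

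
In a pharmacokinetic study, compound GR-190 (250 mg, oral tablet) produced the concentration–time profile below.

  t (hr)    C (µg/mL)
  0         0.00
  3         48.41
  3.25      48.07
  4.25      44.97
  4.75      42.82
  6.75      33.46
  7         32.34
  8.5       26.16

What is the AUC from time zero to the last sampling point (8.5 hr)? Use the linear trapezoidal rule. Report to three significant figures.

Trapezoidal AUC_0→8.5:
  [0→3]: (0.00+48.41)/2 × 3 = 72.615
  [3→3.25]: (48.41+48.07)/2 × 0.25 = 12.06
  [3.25→4.25]: (48.07+44.97)/2 × 1 = 46.52
  [4.25→4.75]: (44.97+42.82)/2 × 0.5 = 21.9475
  [4.75→6.75]: (42.82+33.46)/2 × 2 = 76.28
  [6.75→7]: (33.46+32.34)/2 × 0.25 = 8.225
  [7→8.5]: (32.34+26.16)/2 × 1.5 = 43.875
  Sum = 281.5225 µg/mL·hr

AUC = 282 µg/mL·hr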